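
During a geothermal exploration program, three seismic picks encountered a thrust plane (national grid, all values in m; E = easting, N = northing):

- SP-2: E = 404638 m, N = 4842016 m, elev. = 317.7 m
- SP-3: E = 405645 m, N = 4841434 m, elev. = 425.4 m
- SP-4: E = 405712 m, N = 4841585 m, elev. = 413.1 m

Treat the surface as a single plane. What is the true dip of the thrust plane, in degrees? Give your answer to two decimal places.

Let the plane be z = a·E + b·N + c.
SP-3−SP-2: 1007a − 582b = 107.7;  SP-4−SP-2: 1074a − 431b = 95.4.
Solving gives a = 0.04765, b = −0.10260.
Gradient magnitude |∇z| = √(a² + b²) = √(0.00227 + 0.01053) = 0.11313.
True dip = arctan(0.11313) = 6.45°, dipping toward NNW (azimuth ≈ 335°).

6.45°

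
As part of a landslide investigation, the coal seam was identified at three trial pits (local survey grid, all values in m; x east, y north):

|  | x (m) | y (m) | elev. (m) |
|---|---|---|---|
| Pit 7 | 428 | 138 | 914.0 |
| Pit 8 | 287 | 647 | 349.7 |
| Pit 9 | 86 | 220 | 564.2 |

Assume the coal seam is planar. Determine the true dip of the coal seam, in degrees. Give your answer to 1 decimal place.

Two edge vectors: Pit 7→Pit 8 = (-141, 509, -564.3), Pit 7→Pit 9 = (-342, 82, -349.8).
Normal n = (Pit 7→Pit 8) × (Pit 7→Pit 9) = (-131775.6, 143668.8, 162516).
So ∂z/∂x = −n_x/n_z = 0.81085 and ∂z/∂y = −n_y/n_z = −0.88403.
Gradient magnitude |∇z| = √(a² + b²) = √(0.65747 + 0.78151) = 1.19957.
True dip = arctan(1.19957) = 50.2°, dipping toward NW (azimuth ≈ 317°).

50.2°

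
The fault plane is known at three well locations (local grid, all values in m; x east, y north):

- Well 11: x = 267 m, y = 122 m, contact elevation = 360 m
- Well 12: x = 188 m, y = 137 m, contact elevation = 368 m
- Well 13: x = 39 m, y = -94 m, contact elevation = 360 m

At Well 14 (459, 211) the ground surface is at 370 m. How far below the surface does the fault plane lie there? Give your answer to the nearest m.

Two edge vectors: Well 11→Well 12 = (-79, 15, 8), Well 11→Well 13 = (-228, -216, 0).
Normal n = (Well 11→Well 12) × (Well 11→Well 13) = (1728, -1824, 20484).
So ∂z/∂x = −n_x/n_z = −0.08436 and ∂z/∂y = −n_y/n_z = 0.08905.
Intercept c from Well 11: 360 + 22.52 − 10.86 = 371.66.
At (459, 211): z_contact = −38.7 + 18.8 + 371.66 = 351.7 m.
Depth below ground = 370 − 351.7 = 18 m.

18 m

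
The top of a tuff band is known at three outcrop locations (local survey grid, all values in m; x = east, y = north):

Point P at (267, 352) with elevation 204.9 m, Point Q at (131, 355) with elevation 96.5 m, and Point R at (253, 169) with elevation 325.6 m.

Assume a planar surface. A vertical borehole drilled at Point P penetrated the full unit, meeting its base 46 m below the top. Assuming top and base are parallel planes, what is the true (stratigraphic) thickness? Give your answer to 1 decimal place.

Let the plane be z = a·x + b·y + c.
Point Q−Point P: −136a + 3b = −108.4;  Point R−Point P: −14a − 183b = 120.7.
Solving gives a = 0.78119, b = −0.71933.
|∇z| = √(a²+b²) = 1.06193, so dip δ = arctan(1.06193) = 46.72°.
True thickness = vertical thickness × cos δ = 46 × cos 46.72° = 31.5 m.

31.5 m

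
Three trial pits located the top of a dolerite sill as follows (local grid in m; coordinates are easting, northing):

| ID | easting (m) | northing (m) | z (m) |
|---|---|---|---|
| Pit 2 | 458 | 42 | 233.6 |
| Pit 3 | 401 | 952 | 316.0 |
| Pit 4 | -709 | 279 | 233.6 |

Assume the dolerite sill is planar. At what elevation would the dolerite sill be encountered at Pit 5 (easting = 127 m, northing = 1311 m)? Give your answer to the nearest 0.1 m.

343.8 m

Two edge vectors: Pit 2→Pit 3 = (-57, 910, 82.4), Pit 2→Pit 4 = (-1167, 237, 0).
Normal n = (Pit 2→Pit 3) × (Pit 2→Pit 4) = (-19528.8, -96160.8, 1048461).
So ∂z/∂easting = −n_x/n_z = 0.018626 and ∂z/∂northing = −n_y/n_z = 0.091716.
Intercept c from Pit 2: 233.6 − 8.53 − 3.85 = 221.22.
At (127, 1311): z = 2.4 + 120.2 + 221.22 = 343.8 m.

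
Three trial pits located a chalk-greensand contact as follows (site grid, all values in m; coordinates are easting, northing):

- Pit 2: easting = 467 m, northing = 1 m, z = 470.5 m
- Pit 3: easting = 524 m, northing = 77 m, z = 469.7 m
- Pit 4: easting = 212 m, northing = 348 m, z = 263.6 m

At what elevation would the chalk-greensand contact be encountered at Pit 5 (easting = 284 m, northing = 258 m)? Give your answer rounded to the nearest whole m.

320 m

Let the plane be z = a·easting + b·northing + c.
Pit 3−Pit 2: 57a + 76b = −0.8;  Pit 4−Pit 2: −255a + 347b = −206.9.
Solving gives a = 0.39446, b = −0.30637.
Then c = 470.5 − a·467 − b·1 = 286.59.
At (284, 258): z = 112.0 − 79.0 + 286.59 = 319.6 m.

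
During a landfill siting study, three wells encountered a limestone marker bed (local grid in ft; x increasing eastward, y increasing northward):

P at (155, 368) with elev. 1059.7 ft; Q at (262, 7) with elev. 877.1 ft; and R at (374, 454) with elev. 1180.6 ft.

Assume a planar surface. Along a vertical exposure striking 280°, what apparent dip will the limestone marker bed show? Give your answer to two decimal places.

Two edge vectors: P→Q = (107, -361, -182.6), P→R = (219, 86, 120.9).
Normal n = (P→Q) × (P→R) = (-27941.3, -52925.7, 88261).
So ∂z/∂x = −n_x/n_z = 0.31658 and ∂z/∂y = −n_y/n_z = 0.59965.
Unit vector along 280° is (sin 280°, cos 280°) = (-0.9848, 0.1736).
Slope in that direction = a·(-0.9848) + b·(0.1736) = −0.20764.
Apparent dip = arctan|0.20764| = 11.73° (true dip is 34.1°, so apparent ≤ true as expected).

11.73°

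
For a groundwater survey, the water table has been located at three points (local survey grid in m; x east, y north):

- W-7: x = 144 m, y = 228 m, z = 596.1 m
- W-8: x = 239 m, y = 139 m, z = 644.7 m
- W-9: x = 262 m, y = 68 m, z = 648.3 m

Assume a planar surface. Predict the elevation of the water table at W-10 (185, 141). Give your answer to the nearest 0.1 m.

Let the plane be z = a·x + b·y + c.
W-8−W-7: 95a − 89b = 48.6;  W-9−W-7: 118a − 160b = 52.2.
Solving gives a = 0.66628, b = 0.16513.
Then c = 596.1 − a·144 − b·228 = 462.50.
At (185, 141): z = 123.3 + 23.3 + 462.50 = 609.1 m.

609.1 m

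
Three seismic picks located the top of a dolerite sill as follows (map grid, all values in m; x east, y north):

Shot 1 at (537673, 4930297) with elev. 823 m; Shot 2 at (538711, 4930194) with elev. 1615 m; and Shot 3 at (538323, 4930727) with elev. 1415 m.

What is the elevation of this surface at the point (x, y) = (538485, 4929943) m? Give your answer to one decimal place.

1389.5 m

Two edge vectors: Shot 1→Shot 2 = (1038, -103, 792), Shot 1→Shot 3 = (650, 430, 592).
Normal n = (Shot 1→Shot 2) × (Shot 1→Shot 3) = (-401536, -99696, 513290).
So ∂z/∂x = −n_x/n_z = 0.782279024 and ∂z/∂y = −n_y/n_z = 0.194229383.
Intercept c from Shot 1: 823 − 420610.31 − 957608.54 = −1377395.85.
At (538485, 4929943): z = 421245.5 + 957539.8 − 1377395.85 = 1389.5 m.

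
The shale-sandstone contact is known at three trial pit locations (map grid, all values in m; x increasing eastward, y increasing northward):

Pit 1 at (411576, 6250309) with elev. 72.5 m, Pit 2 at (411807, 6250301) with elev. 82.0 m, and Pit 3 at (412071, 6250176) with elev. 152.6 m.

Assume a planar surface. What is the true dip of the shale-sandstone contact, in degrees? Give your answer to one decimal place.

27.3°

Let the plane be z = a·x + b·y + c.
Pit 2−Pit 1: 231a − 8b = 9.5;  Pit 3−Pit 1: 495a − 133b = 80.1.
Solving gives a = 0.02327, b = −0.51566.
Gradient magnitude |∇z| = √(a² + b²) = √(0.00054 + 0.26590) = 0.51618.
True dip = arctan(0.51618) = 27.3°, dipping toward N (azimuth ≈ 357°).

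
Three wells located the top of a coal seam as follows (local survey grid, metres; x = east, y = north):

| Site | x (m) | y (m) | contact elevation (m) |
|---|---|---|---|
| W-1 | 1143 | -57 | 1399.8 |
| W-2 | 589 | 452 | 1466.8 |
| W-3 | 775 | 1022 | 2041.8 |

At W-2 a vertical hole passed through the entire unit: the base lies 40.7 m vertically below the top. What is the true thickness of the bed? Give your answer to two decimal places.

28.53 m

Two edge vectors: W-1→W-2 = (-554, 509, 67), W-1→W-3 = (-368, 1079, 642).
Normal n = (W-1→W-2) × (W-1→W-3) = (254485, 331012, -410454).
So ∂z/∂x = −n_x/n_z = 0.62001 and ∂z/∂y = −n_y/n_z = 0.80645.
|∇z| = √(a²+b²) = 1.01724, so dip δ = arctan(1.01724) = 45.49°.
True thickness = vertical thickness × cos δ = 40.7 × cos 45.49° = 28.53 m.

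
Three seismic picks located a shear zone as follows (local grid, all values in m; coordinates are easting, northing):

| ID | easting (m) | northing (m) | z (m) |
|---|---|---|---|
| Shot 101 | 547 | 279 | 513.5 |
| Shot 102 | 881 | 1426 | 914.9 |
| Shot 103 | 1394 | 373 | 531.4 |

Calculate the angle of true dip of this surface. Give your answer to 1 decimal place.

19.6°

Let the plane be z = a·easting + b·northing + c.
Shot 102−Shot 101: 334a + 1147b = 401.4;  Shot 103−Shot 101: 847a + 94b = 17.9.
Solving gives a = −0.01830, b = 0.35528.
Gradient magnitude |∇z| = √(a² + b²) = √(0.00033 + 0.12623) = 0.35575.
True dip = arctan(0.35575) = 19.6°, dipping toward S (azimuth ≈ 177°).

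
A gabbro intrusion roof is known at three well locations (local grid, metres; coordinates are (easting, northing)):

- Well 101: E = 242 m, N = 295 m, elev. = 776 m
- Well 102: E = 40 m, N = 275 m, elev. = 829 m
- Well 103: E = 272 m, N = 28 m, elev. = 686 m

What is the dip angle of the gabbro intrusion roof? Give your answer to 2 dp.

Two edge vectors: Well 101→Well 102 = (-202, -20, 53), Well 101→Well 103 = (30, -267, -90).
Normal n = (Well 101→Well 102) × (Well 101→Well 103) = (15951, -16590, 54534).
So ∂z/∂E = −n_x/n_z = −0.29250 and ∂z/∂N = −n_y/n_z = 0.30421.
Gradient magnitude |∇z| = √(a² + b²) = √(0.08555 + 0.09255) = 0.42202.
True dip = arctan(0.42202) = 22.88°, dipping toward SE (azimuth ≈ 136°).

22.88°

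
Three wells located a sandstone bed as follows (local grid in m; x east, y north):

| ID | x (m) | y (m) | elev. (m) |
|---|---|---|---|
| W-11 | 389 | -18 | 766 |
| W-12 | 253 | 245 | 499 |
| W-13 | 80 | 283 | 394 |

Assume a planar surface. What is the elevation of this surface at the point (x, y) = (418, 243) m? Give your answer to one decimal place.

572.1 m

Let the plane be z = a·x + b·y + c.
W-12−W-11: −136a + 263b = −267;  W-13−W-11: −309a + 301b = −372.
Solving gives a = 0.43314, b = −0.79123.
Then c = 766 − a·389 − b·-18 = 583.27.
At (418, 243): z = 181.1 − 192.3 + 583.27 = 572.1 m.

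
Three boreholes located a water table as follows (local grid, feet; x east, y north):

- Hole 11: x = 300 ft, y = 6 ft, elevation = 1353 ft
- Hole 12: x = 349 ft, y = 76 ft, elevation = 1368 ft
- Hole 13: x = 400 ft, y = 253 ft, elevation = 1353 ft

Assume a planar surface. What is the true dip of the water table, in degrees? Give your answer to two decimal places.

Let the plane be z = a·x + b·y + c.
Hole 12−Hole 11: 49a + 70b = 15;  Hole 13−Hole 11: 100a + 247b = 0.
Solving gives a = 0.72604, b = −0.29394.
Gradient magnitude |∇z| = √(a² + b²) = √(0.52714 + 0.08640) = 0.78329.
True dip = arctan(0.78329) = 38.07°, dipping toward WNW (azimuth ≈ 292°).

38.07°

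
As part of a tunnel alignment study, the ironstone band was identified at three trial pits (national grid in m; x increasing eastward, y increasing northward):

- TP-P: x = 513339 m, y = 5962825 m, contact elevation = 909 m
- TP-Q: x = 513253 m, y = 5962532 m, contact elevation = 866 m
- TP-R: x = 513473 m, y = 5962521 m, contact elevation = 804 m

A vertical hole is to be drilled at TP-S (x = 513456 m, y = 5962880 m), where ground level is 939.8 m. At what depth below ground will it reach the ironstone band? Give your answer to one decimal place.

50.0 m

Let the plane be z = a·x + b·y + c.
TP-Q−TP-P: −86a − 293b = −43;  TP-R−TP-P: 134a − 304b = −105.
Solving gives a = −0.270510351, b = 0.226156622.
Then c = 909 − a·513339 − b·5962825 = −1208759.84.
At (513456, 5962880): z_contact = −138895.16 + 1348544.80 − 1208759.84 = 889.79 m.
Depth below ground = 939.8 − 889.79 = 50.0 m.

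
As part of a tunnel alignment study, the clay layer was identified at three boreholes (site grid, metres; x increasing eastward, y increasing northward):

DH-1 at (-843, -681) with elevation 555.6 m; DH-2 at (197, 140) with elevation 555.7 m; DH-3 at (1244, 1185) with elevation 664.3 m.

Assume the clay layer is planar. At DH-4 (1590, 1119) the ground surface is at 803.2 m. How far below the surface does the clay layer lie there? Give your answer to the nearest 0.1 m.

307.3 m

Let the plane be z = a·x + b·y + c.
DH-2−DH-1: 1040a + 821b = 0.1;  DH-3−DH-1: 2087a + 1866b = 108.7.
Solving gives a = −0.391950, b = 0.496623.
Then c = 555.6 − a·-843 − b·-681 = 563.39.
At (1590, 1119): z_contact = −623.20 + 555.72 + 563.39 = 495.91 m.
Depth below ground = 803.2 − 495.91 = 307.3 m.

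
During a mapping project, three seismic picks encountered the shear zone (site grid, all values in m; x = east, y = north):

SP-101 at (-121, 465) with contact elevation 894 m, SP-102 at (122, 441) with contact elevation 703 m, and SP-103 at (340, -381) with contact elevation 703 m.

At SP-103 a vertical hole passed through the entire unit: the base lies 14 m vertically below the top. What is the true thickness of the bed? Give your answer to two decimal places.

Let the plane be z = a·x + b·y + c.
SP-102−SP-101: 243a − 24b = −191;  SP-103−SP-101: 461a − 846b = −191.
Solving gives a = −0.80715, b = −0.21406.
|∇z| = √(a²+b²) = 0.83505, so dip δ = arctan(0.83505) = 39.86°.
True thickness = vertical thickness × cos δ = 14 × cos 39.86° = 10.75 m.

10.75 m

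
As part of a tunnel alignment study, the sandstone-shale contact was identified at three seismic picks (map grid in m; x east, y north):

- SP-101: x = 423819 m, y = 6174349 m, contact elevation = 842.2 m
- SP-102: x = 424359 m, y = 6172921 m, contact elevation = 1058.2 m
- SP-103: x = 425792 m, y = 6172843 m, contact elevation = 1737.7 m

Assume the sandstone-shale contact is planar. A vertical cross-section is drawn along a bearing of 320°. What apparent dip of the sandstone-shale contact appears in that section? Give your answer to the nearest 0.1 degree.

Let the plane be z = a·x + b·y + c.
SP-102−SP-101: 540a − 1428b = 216;  SP-103−SP-101: 1973a − 1506b = 895.5.
Solving gives a = 0.47574, b = 0.02864.
Unit vector along 320° is (sin 320°, cos 320°) = (-0.6428, 0.7660).
Slope in that direction = a·(-0.6428) + b·(0.7660) = −0.28386.
Apparent dip = arctan|0.28386| = 15.8° (true dip is 25.5°, so apparent ≤ true as expected).

15.8°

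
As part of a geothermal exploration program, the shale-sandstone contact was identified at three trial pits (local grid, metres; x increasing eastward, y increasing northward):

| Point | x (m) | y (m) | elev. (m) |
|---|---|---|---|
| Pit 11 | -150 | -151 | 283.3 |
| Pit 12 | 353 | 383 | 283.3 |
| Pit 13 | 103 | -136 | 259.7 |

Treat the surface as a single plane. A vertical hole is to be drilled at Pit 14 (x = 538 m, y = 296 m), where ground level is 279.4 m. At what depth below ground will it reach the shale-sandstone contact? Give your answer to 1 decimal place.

22.5 m

Let the plane be z = a·x + b·y + c.
Pit 12−Pit 11: 503a + 534b = 0;  Pit 13−Pit 11: 253a + 15b = −23.6.
Solving gives a = −0.09880, b = 0.09306.
Then c = 283.3 − a·-150 − b·-151 = 282.53.
At (538, 296): z_contact = −53.15 + 27.55 + 282.53 = 256.93 m.
Depth below ground = 279.4 − 256.93 = 22.5 m.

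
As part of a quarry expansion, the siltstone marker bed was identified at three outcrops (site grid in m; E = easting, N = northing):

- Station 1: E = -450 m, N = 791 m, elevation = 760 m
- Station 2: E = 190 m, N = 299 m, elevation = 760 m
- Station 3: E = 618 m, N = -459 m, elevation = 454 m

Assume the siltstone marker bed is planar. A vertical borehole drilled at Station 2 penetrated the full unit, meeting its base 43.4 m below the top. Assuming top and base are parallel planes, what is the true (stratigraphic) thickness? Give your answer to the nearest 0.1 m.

32.3 m

Two edge vectors: Station 1→Station 2 = (640, -492, 0), Station 1→Station 3 = (1068, -1250, -306).
Normal n = (Station 1→Station 2) × (Station 1→Station 3) = (150552, 195840, -274544).
So ∂z/∂E = −n_x/n_z = 0.54837 and ∂z/∂N = −n_y/n_z = 0.71333.
|∇z| = √(a²+b²) = 0.89975, so dip δ = arctan(0.89975) = 41.98°.
True thickness = vertical thickness × cos δ = 43.4 × cos 41.98° = 32.3 m.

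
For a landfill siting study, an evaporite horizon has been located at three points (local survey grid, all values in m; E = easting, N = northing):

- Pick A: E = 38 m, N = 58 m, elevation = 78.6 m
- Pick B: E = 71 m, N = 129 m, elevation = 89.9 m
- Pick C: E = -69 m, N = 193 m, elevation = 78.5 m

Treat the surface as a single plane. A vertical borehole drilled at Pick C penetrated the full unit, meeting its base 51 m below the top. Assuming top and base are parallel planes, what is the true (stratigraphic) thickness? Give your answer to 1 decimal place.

Let the plane be z = a·E + b·N + c.
Pick B−Pick A: 33a + 71b = 11.3;  Pick C−Pick A: −107a + 135b = −0.1.
Solving gives a = 0.12717, b = 0.10005.
|∇z| = √(a²+b²) = 0.16181, so dip δ = arctan(0.16181) = 9.19°.
True thickness = vertical thickness × cos δ = 51 × cos 9.19° = 50.3 m.

50.3 m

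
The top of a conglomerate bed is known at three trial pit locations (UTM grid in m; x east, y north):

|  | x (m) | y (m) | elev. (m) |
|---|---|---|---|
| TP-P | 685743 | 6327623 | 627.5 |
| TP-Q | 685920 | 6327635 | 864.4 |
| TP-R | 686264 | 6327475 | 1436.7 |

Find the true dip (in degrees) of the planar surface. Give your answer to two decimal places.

56.46°

Two edge vectors: TP-P→TP-Q = (177, 12, 236.9), TP-P→TP-R = (521, -148, 809.2).
Normal n = (TP-P→TP-Q) × (TP-P→TP-R) = (44771.6, -19803.5, -32448).
So ∂z/∂x = −n_x/n_z = 1.37980 and ∂z/∂y = −n_y/n_z = −0.61031.
Gradient magnitude |∇z| = √(a² + b²) = √(1.90384 + 0.37248) = 1.50875.
True dip = arctan(1.50875) = 56.46°, dipping toward WNW (azimuth ≈ 294°).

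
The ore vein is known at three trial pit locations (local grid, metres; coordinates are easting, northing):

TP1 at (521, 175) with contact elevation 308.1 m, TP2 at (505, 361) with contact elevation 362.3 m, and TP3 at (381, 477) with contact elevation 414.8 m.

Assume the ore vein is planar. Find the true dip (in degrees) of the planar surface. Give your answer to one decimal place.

Two edge vectors: TP1→TP2 = (-16, 186, 54.2), TP1→TP3 = (-140, 302, 106.7).
Normal n = (TP1→TP2) × (TP1→TP3) = (3477.8, -5880.8, 21208).
So ∂z/∂easting = −n_x/n_z = −0.16399 and ∂z/∂northing = −n_y/n_z = 0.27729.
Gradient magnitude |∇z| = √(a² + b²) = √(0.02689 + 0.07689) = 0.32215.
True dip = arctan(0.32215) = 17.9°, dipping toward SSE (azimuth ≈ 149°).

17.9°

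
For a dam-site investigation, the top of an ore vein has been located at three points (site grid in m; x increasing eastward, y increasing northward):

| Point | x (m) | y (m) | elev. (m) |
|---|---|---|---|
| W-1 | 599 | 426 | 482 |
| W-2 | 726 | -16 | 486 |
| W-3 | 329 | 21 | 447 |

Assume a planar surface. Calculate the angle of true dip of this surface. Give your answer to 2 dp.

Two edge vectors: W-1→W-2 = (127, -442, 4), W-1→W-3 = (-270, -405, -35).
Normal n = (W-1→W-2) × (W-1→W-3) = (17090, 3365, -170775).
So ∂z/∂x = −n_x/n_z = 0.10007 and ∂z/∂y = −n_y/n_z = 0.01970.
Gradient magnitude |∇z| = √(a² + b²) = √(0.01001 + 0.00039) = 0.10199.
True dip = arctan(0.10199) = 5.82°, dipping toward W (azimuth ≈ 259°).

5.82°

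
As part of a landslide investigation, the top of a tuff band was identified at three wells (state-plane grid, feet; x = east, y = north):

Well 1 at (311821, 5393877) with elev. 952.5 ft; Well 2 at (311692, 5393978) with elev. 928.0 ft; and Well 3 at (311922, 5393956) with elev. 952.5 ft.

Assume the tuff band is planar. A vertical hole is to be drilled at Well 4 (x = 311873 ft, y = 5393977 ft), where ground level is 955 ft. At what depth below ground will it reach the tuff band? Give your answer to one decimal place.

9.7 ft

Two edge vectors: Well 1→Well 2 = (-129, 101, -24.5), Well 1→Well 3 = (101, 79, 0).
Normal n = (Well 1→Well 2) × (Well 1→Well 3) = (1935.5, -2474.5, -20392).
So ∂z/∂x = −n_x/n_z = 0.094914672 and ∂z/∂y = −n_y/n_z = −0.121346607.
Intercept c from Well 1: 952.5 − 29596.39 + 654528.67 = 625884.78.
At (311873, 5393977): z_contact = 29601.32 − 654540.80 + 625884.78 = 945.30 ft.
Depth below ground = 955 − 945.30 = 9.7 ft.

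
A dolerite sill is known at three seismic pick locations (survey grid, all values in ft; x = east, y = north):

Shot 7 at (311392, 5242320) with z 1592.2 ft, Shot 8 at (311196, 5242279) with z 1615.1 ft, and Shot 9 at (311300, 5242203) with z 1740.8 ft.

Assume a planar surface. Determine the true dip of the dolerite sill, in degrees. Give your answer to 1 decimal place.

54.9°

Let the plane be z = a·x + b·y + c.
Shot 8−Shot 7: −196a − 41b = 22.9;  Shot 9−Shot 7: −92a − 117b = 148.6.
Solving gives a = 0.17815, b = −1.41017.
Gradient magnitude |∇z| = √(a² + b²) = √(0.03174 + 1.98857) = 1.42138.
True dip = arctan(1.42138) = 54.9°, dipping toward N (azimuth ≈ 353°).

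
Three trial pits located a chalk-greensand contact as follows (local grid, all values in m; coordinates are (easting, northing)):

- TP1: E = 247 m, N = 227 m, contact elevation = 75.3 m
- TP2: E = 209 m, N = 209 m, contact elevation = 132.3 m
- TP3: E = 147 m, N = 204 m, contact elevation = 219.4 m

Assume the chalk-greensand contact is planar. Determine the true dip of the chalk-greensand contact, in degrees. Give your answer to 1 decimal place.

54.6°

Two edge vectors: TP1→TP2 = (-38, -18, 57), TP1→TP3 = (-100, -23, 144.1).
Normal n = (TP1→TP2) × (TP1→TP3) = (-1282.8, -224.2, -926).
So ∂z/∂E = −n_x/n_z = −1.38531 and ∂z/∂N = −n_y/n_z = −0.24212.
Gradient magnitude |∇z| = √(a² + b²) = √(1.91909 + 0.05862) = 1.40631.
True dip = arctan(1.40631) = 54.6°, dipping toward E (azimuth ≈ 080°).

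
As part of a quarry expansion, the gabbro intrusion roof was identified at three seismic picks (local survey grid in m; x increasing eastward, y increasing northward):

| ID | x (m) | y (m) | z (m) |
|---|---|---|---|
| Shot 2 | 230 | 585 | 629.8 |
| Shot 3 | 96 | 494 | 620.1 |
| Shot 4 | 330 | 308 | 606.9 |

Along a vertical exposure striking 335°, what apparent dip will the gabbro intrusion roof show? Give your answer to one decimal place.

4.2°

Let the plane be z = a·x + b·y + c.
Shot 3−Shot 2: −134a − 91b = −9.7;  Shot 4−Shot 2: 100a − 277b = −22.9.
Solving gives a = 0.01305, b = 0.08738.
Unit vector along 335° is (sin 335°, cos 335°) = (-0.4226, 0.9063).
Slope in that direction = a·(-0.4226) + b·(0.9063) = 0.07368.
Apparent dip = arctan|0.07368| = 4.2° (true dip is 5.0°, so apparent ≤ true as expected).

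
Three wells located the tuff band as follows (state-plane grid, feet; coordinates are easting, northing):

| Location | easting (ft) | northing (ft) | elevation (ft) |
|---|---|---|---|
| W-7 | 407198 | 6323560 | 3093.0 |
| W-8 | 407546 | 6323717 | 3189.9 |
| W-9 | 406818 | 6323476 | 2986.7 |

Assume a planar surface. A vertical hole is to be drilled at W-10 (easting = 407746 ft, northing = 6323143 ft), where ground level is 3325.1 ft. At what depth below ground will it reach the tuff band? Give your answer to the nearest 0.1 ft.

75.8 ft

Two edge vectors: W-7→W-8 = (348, 157, 96.9), W-7→W-9 = (-380, -84, -106.3).
Normal n = (W-7→W-8) × (W-7→W-9) = (-8549.5, 170.4, 30428).
So ∂z/∂easting = −n_x/n_z = 0.280974760 and ∂z/∂northing = −n_y/n_z = −0.005600105.
Intercept c from W-7: 3093 − 114412.36 + 35412.60 = −75906.76.
At (407746, 6323143): z_contact = 114566.33 − 35410.27 − 75906.76 = 3249.31 ft.
Depth below ground = 3325.1 − 3249.31 = 75.8 ft.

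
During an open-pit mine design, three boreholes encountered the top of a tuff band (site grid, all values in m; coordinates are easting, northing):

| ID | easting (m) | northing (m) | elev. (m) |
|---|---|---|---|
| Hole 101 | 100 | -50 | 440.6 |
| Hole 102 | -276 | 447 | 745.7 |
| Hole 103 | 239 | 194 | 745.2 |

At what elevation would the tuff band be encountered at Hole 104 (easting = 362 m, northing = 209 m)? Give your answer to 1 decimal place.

818.7 m

Let the plane be z = a·easting + b·northing + c.
Hole 102−Hole 101: −376a + 497b = 305.1;  Hole 103−Hole 101: 139a + 244b = 304.6.
Solving gives a = 0.47841, b = 0.97582.
Then c = 440.6 − a·100 − b·-50 = 441.55.
At (362, 209): z = 173.2 + 203.9 + 441.55 = 818.7 m.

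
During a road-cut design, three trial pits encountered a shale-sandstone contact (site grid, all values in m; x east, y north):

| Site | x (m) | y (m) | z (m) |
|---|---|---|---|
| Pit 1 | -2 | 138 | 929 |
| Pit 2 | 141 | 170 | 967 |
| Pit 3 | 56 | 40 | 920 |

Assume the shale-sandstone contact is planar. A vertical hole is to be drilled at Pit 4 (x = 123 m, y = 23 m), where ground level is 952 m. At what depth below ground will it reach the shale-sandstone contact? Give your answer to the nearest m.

Two edge vectors: Pit 1→Pit 2 = (143, 32, 38), Pit 1→Pit 3 = (58, -98, -9).
Normal n = (Pit 1→Pit 2) × (Pit 1→Pit 3) = (3436, 3491, -15870).
So ∂z/∂x = −n_x/n_z = 0.21651 and ∂z/∂y = −n_y/n_z = 0.21997.
Intercept c from Pit 1: 929 + 0.43 − 30.36 = 899.08.
At (123, 23): z_contact = 26.6 + 5.1 + 899.08 = 930.8 m.
Depth below ground = 952 − 930.8 = 21 m.

21 m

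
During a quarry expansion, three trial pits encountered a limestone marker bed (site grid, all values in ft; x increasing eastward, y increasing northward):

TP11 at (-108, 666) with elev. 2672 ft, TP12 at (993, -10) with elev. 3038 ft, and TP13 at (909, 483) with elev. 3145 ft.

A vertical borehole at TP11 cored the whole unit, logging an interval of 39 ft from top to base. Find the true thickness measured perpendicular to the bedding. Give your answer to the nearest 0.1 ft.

Let the plane be z = a·x + b·y + c.
TP12−TP11: 1101a − 676b = 366;  TP13−TP11: 1017a − 183b = 473.
Solving gives a = 0.52009, b = 0.30565.
|∇z| = √(a²+b²) = 0.60326, so dip δ = arctan(0.60326) = 31.10°.
True thickness = vertical thickness × cos δ = 39 × cos 31.10° = 33.4 ft.

33.4 ft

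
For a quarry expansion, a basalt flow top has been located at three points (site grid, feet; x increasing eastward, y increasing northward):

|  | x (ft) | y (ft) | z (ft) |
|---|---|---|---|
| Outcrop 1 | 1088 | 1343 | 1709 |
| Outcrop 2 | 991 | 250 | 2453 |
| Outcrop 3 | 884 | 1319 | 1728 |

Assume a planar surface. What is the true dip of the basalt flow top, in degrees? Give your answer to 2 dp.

34.20°

Let the plane be z = a·x + b·y + c.
Outcrop 2−Outcrop 1: −97a − 1093b = 744;  Outcrop 3−Outcrop 1: −204a − 24b = 19.
Solving gives a = −0.01319, b = −0.67952.
Gradient magnitude |∇z| = √(a² + b²) = √(0.00017 + 0.46175) = 0.67965.
True dip = arctan(0.67965) = 34.20°, dipping toward N (azimuth ≈ 001°).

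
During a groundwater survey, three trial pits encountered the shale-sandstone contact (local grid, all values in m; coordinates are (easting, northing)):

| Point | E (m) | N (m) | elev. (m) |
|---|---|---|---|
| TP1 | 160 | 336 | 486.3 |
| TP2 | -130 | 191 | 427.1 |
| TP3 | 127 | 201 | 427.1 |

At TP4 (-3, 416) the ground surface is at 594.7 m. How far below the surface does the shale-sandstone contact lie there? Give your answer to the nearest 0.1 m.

70.2 m

Two edge vectors: TP1→TP2 = (-290, -145, -59.2), TP1→TP3 = (-33, -135, -59.2).
Normal n = (TP1→TP2) × (TP1→TP3) = (592, -15214.4, 34365).
So ∂z/∂E = −n_x/n_z = −0.01723 and ∂z/∂N = −n_y/n_z = 0.44273.
Intercept c from TP1: 486.3 + 2.76 − 148.76 = 340.30.
At (-3, 416): z_contact = 0.05 + 184.18 + 340.30 = 524.53 m.
Depth below ground = 594.7 − 524.53 = 70.2 m.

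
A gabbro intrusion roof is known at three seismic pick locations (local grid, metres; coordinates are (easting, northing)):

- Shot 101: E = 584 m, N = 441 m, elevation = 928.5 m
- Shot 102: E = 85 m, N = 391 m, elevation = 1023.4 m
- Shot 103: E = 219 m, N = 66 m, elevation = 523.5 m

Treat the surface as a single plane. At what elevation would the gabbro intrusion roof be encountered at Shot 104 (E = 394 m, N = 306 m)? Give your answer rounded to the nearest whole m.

Two edge vectors: Shot 101→Shot 102 = (-499, -50, 94.9), Shot 101→Shot 103 = (-365, -375, -405).
Normal n = (Shot 101→Shot 102) × (Shot 101→Shot 103) = (55837.5, -236733.5, 168875).
So ∂z/∂E = −n_x/n_z = −0.33064 and ∂z/∂N = −n_y/n_z = 1.40183.
Intercept c from Shot 101: 928.5 + 193.10 − 618.21 = 503.39.
At (394, 306): z = −130.3 + 429.0 + 503.39 = 802.1 m.

802 m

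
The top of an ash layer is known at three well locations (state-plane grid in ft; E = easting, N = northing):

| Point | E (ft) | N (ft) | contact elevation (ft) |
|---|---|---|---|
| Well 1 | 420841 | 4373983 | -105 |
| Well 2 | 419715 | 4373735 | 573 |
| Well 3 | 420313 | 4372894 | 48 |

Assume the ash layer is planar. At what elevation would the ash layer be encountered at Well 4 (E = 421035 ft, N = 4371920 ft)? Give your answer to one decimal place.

Let the plane be z = a·E + b·N + c.
Well 2−Well 1: −1126a − 248b = 678;  Well 3−Well 1: −528a − 1089b = 153.
Solving gives a = −0.639475198, b = 0.169552713.
Then c = -105 − a·420841 − b·4373983 = −472608.30.
At (421035, 4371920): z = −269241.4 + 741270.9 − 472608.30 = -578.8 ft.

-578.8 ft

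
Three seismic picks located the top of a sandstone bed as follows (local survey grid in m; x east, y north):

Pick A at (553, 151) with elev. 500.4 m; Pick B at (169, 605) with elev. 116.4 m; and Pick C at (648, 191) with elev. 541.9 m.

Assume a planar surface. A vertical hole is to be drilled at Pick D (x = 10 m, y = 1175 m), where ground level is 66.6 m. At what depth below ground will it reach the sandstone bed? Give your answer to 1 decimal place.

243.4 m

Let the plane be z = a·x + b·y + c.
Pick B−Pick A: −384a + 454b = −384;  Pick C−Pick A: 95a + 40b = 41.5.
Solving gives a = 0.584732, b = −0.351240.
Then c = 500.4 − a·553 − b·151 = 230.08.
At (10, 1175): z_contact = 5.85 − 412.71 + 230.08 = -176.78 m.
Depth below ground = 66.6 − (-176.78) = 243.4 m.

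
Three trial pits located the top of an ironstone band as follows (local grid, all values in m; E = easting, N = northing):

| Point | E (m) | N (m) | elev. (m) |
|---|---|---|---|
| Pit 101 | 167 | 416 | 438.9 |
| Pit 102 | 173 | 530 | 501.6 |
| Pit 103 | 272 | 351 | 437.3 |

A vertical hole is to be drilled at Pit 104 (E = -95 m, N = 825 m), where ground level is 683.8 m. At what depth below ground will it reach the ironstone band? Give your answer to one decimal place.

Two edge vectors: Pit 101→Pit 102 = (6, 114, 62.7), Pit 101→Pit 103 = (105, -65, -1.6).
Normal n = (Pit 101→Pit 102) × (Pit 101→Pit 103) = (3893.1, 6593.1, -12360).
So ∂z/∂E = −n_x/n_z = 0.31498 and ∂z/∂N = −n_y/n_z = 0.53342.
Intercept c from Pit 101: 438.9 − 52.60 − 221.90 = 164.40.
At (-95, 825): z_contact = −29.92 + 440.07 + 164.40 = 574.55 m.
Depth below ground = 683.8 − 574.55 = 109.3 m.

109.3 m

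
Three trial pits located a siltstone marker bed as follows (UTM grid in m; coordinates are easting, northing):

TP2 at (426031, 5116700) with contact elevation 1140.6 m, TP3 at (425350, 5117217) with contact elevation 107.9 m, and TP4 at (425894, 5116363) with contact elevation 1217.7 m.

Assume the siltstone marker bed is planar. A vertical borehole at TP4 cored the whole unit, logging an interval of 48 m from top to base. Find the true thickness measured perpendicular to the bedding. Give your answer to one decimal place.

Let the plane be z = a·easting + b·northing + c.
TP3−TP2: −681a + 517b = −1032.7;  TP4−TP2: −137a − 337b = 77.1.
Solving gives a = 1.02608, b = −0.64591.
|∇z| = √(a²+b²) = 1.21246, so dip δ = arctan(1.21246) = 50.49°.
True thickness = vertical thickness × cos δ = 48 × cos 50.49° = 30.5 m.

30.5 m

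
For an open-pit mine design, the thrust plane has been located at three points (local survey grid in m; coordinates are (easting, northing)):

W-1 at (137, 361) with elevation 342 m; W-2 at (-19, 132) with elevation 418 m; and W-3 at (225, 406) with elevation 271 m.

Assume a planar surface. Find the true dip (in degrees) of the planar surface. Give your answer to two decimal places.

45.94°

Let the plane be z = a·E + b·N + c.
W-2−W-1: −156a − 229b = 76;  W-3−W-1: 88a + 45b = −71.
Solving gives a = −0.97769, b = 0.33415.
Gradient magnitude |∇z| = √(a² + b²) = √(0.95587 + 0.11165) = 1.03321.
True dip = arctan(1.03321) = 45.94°, dipping toward ESE (azimuth ≈ 109°).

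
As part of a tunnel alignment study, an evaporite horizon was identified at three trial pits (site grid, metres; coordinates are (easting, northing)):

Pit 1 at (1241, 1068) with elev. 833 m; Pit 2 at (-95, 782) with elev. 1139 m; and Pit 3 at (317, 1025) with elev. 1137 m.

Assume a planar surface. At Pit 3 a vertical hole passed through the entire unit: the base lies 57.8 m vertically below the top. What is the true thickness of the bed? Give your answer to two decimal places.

Let the plane be z = a·E + b·N + c.
Pit 2−Pit 1: −1336a − 286b = 306;  Pit 3−Pit 1: −924a − 43b = 304.
Solving gives a = −0.35677, b = 0.59667.
|∇z| = √(a²+b²) = 0.69519, so dip δ = arctan(0.69519) = 34.81°.
True thickness = vertical thickness × cos δ = 57.8 × cos 34.81° = 47.46 m.

47.46 m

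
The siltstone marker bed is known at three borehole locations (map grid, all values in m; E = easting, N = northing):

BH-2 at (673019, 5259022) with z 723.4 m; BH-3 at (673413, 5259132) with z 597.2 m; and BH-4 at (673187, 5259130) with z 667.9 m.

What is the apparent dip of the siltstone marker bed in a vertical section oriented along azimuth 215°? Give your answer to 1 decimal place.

Let the plane be z = a·E + b·N + c.
BH-3−BH-2: 394a + 110b = −126.2;  BH-4−BH-2: 168a + 108b = −55.5.
Solving gives a = −0.31259, b = −0.02764.
Unit vector along 215° is (sin 215°, cos 215°) = (-0.5736, -0.8192).
Slope in that direction = a·(-0.5736) + b·(-0.8192) = 0.20194.
Apparent dip = arctan|0.20194| = 11.4° (true dip is 17.4°, so apparent ≤ true as expected).

11.4°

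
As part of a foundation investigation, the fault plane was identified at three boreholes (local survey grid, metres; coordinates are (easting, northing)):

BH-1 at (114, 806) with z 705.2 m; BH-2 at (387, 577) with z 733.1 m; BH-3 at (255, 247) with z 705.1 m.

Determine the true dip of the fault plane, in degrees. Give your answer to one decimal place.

7.6°

Let the plane be z = a·E + b·N + c.
BH-2−BH-1: 273a − 229b = 27.9;  BH-3−BH-1: 141a − 559b = −0.1.
Solving gives a = 0.12981, b = 0.03292.
Gradient magnitude |∇z| = √(a² + b²) = √(0.01685 + 0.00108) = 0.13392.
True dip = arctan(0.13392) = 7.6°, dipping toward WSW (azimuth ≈ 256°).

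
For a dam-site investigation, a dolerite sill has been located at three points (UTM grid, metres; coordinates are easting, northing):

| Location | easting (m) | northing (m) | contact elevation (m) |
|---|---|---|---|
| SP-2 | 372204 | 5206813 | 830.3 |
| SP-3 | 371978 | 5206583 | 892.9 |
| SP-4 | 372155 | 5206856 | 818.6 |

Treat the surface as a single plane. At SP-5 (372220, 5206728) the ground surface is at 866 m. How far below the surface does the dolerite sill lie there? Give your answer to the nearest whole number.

Let the plane be z = a·easting + b·northing + c.
SP-3−SP-2: −226a − 230b = 62.6;  SP-4−SP-2: −49a + 43b = −11.7.
Solving gives a = −0.00003812, b = −0.27213646.
Then c = 830.3 − a·372204 − b·5206813 = 1417808.14.
At (372220, 5206728): z_contact = −14.2 − 1416940.5 + 1417808.14 = 853.4 m.
Depth below ground = 866 − 853.4 = 13 m.

13 m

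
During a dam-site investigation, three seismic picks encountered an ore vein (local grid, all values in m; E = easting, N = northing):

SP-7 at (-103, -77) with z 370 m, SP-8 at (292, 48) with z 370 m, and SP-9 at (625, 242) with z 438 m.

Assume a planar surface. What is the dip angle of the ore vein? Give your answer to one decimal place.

Let the plane be z = a·E + b·N + c.
SP-8−SP-7: 395a + 125b = 0;  SP-9−SP-7: 728a + 319b = 68.
Solving gives a = −0.24282, b = 0.76732.
Gradient magnitude |∇z| = √(a² + b²) = √(0.05896 + 0.58878) = 0.80482.
True dip = arctan(0.80482) = 38.8°, dipping toward SSE (azimuth ≈ 162°).

38.8°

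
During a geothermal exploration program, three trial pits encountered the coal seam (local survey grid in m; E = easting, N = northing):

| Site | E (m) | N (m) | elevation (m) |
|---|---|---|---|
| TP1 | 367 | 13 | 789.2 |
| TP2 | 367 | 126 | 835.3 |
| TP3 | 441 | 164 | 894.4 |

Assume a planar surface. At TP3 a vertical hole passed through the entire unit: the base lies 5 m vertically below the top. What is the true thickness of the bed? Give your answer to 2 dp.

4.06 m

Two edge vectors: TP1→TP2 = (0, 113, 46.1), TP1→TP3 = (74, 151, 105.2).
Normal n = (TP1→TP2) × (TP1→TP3) = (4926.5, 3411.4, -8362).
So ∂z/∂E = −n_x/n_z = 0.58915 and ∂z/∂N = −n_y/n_z = 0.40796.
|∇z| = √(a²+b²) = 0.71661, so dip δ = arctan(0.71661) = 35.63°.
True thickness = vertical thickness × cos δ = 5 × cos 35.63° = 4.06 m.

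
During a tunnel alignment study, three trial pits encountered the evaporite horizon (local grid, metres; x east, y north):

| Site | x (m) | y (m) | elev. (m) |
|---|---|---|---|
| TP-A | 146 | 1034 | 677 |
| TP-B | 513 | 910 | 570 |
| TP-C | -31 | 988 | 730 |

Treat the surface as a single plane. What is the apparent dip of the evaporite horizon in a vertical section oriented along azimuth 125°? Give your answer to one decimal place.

13.2°

Let the plane be z = a·x + b·y + c.
TP-B−TP-A: 367a − 124b = −107;  TP-C−TP-A: −177a − 46b = 53.
Solving gives a = −0.29601, b = −0.01319.
Unit vector along 125° is (sin 125°, cos 125°) = (0.8192, -0.5736).
Slope in that direction = a·(0.8192) + b·(-0.5736) = −0.23491.
Apparent dip = arctan|0.23491| = 13.2° (true dip is 16.5°, so apparent ≤ true as expected).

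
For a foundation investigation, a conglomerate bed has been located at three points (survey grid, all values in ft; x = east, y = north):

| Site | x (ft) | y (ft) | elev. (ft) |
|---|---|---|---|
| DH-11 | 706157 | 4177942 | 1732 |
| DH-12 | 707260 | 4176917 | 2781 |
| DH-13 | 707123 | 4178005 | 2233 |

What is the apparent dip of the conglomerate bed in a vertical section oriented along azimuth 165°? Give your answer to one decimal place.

29.3°

Let the plane be z = a·x + b·y + c.
DH-12−DH-11: 1103a − 1025b = 1049;  DH-13−DH-11: 966a + 63b = 501.
Solving gives a = 0.54699, b = −0.43480.
Unit vector along 165° is (sin 165°, cos 165°) = (0.2588, -0.9659).
Slope in that direction = a·(0.2588) + b·(-0.9659) = 0.56156.
Apparent dip = arctan|0.56156| = 29.3° (true dip is 34.9°, so apparent ≤ true as expected).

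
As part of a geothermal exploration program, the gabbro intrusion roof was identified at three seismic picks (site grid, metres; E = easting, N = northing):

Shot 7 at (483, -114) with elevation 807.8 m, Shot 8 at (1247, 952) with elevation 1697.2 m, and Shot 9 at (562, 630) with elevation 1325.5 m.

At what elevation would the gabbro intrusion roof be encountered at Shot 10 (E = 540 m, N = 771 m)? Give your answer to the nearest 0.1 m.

Let the plane be z = a·E + b·N + c.
Shot 8−Shot 7: 764a + 1066b = 889.4;  Shot 9−Shot 7: 79a + 744b = 517.7.
Solving gives a = 0.226859, b = 0.671745.
Then c = 807.8 − a·483 − b·-114 = 774.81.
At (540, 771): z = 122.5 + 517.9 + 774.81 = 1415.2 m.

1415.2 m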